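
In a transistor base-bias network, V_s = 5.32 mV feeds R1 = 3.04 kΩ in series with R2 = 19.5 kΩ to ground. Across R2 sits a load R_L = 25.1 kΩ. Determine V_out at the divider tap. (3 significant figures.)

V_out ≈ 4.17 mV

R2 ‖ R_L = (19.5 × 25.1)/(19.5 + 25.1) = 10.97 kΩ.
Now apply the divider: V_out = 5.32 × 0.7831 = 4.166 mV.
(Unloaded it would be 4.60 mV; the load pulls it down.)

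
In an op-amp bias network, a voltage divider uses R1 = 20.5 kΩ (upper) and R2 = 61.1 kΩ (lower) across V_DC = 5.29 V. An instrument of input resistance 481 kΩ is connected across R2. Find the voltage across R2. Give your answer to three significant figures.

V_out ≈ 3.84 V

The load sits in parallel with R2, giving an effective lower resistance R2' = R2·R_L/(R2+R_L) = 54.21 kΩ.
Now apply the divider: V_out = 5.29 × 0.7256 = 3.839 V.
(Unloaded it would be 3.96 V; the load pulls it down.)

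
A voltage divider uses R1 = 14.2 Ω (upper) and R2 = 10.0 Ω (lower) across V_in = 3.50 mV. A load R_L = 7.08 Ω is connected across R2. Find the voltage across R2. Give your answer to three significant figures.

The load sits in parallel with R2, giving an effective lower resistance R2' = R2·R_L/(R2+R_L) = 4.145 Ω.
Now apply the divider: V_out = 3.50 × 0.2260 = 0.7908 mV.

V_out ≈ 0.791 mV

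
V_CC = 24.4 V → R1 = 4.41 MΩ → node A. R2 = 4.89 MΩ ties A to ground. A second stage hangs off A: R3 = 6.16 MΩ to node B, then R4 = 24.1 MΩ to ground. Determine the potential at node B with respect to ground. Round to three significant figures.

V_B ≈ 9.49 V

The second stage (R3 + R4 = 30.26 MΩ) loads node A in parallel with R2.
Effective lower resistance at A: R2 ‖ 30.26 = 4.210 MΩ.
First divider: V_A = V_CC · 4.210/(4.41 + 4.210) = 11.92 V.
Then the unloaded second divider: V_B = V_A × R4/(R3+R4) = 11.92 × 0.7964 = 9.491 V.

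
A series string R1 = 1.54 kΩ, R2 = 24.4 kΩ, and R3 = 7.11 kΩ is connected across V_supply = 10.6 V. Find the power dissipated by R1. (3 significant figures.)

P ≈ 0.158 mW

ΣR = 33.05 kΩ → I = 10.6/33.05 = 0.3207 mA.
P(R1) = I²·R1 = (0.3207)² × 1.54 = 0.1584 mW.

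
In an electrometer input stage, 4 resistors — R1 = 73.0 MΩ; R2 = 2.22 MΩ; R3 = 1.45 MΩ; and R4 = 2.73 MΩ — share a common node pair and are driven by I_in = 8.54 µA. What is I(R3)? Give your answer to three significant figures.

Total conductance ΣG = 1/73.0 + 1/2.22 + 1/1.45 + 1/2.73 = 1.520 (units of 1/MΩ).
R3 takes the fraction G_k/ΣG = 0.6897/1.520 = 0.4537, so I = 8.54 × 0.4537 = 3.875 µA.

I ≈ 3.87 µA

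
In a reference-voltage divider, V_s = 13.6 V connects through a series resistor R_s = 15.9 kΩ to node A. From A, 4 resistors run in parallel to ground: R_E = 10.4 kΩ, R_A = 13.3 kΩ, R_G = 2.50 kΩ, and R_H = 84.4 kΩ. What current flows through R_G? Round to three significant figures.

I ≈ 0.530 mA

Combine the parallel branches: R_p = (1/10.4 + 1/13.3 + 1/2.50 + 1/84.4)⁻¹ = 1.715 kΩ.
V_A by voltage divider: V_A = 13.6 × 1.715/(15.9 + 1.715) = 1.324 V.
I(R_G) = V_A / R_G = 1.324/2.50 = 0.5296 mA.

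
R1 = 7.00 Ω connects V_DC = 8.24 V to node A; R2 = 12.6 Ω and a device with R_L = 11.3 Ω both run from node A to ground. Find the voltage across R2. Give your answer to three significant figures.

V_out ≈ 3.79 V

R2 ‖ R_L = (12.6 × 11.3)/(12.6 + 11.3) = 5.957 Ω.
Then V_out = V_DC · R2'/(R1 + R2') = 8.24 × 5.957/12.96 = 3.788 V.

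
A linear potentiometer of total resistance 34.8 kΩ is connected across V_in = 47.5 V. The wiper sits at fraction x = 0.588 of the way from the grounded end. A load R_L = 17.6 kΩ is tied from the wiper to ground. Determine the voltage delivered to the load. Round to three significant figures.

The pot divides into 14.34 kΩ above the wiper and 20.46 kΩ below.
Lower segment in parallel with the load: 20.46 ‖ 17.6 = 9.462 kΩ.
V_out = 47.5 × 9.462/(14.34 + 9.462) = 18.88 V.

V_out ≈ 18.9 V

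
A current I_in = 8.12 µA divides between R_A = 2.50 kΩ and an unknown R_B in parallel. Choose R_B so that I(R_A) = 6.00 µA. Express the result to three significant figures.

R_B ≈ 7.08 kΩ

Two-branch current divider: I_A = I_in · R_B/(R_A + R_B).
With f = 0.7389, R_B = R_A · f/(1−f) = 2.50 × 2.830 = 7.075 kΩ.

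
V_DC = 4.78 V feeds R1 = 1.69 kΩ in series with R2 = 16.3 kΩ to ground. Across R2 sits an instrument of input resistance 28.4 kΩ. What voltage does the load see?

First combine the lower leg with the load: R2 ‖ R_L = 10.36 kΩ.
Then V_out = V_DC · R2'/(R1 + R2') = 4.78 × 10.36/12.05 = 4.109 V.
(Unloaded it would be 4.33 V; the load pulls it down.)

V_out ≈ 4.11 V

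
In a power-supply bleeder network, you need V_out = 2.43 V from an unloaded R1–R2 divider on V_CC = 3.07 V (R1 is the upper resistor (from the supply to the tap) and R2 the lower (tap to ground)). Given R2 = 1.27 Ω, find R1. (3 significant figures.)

V_out/V_CC = R2/(R1+R2) = 0.7915.
So R1 = R2 · (V_CC/V_out − 1) = 1.27 × (3.07/2.43 − 1) = 1.27 × 0.2634 = 0.3345 Ω.

R1 ≈ 0.334 Ω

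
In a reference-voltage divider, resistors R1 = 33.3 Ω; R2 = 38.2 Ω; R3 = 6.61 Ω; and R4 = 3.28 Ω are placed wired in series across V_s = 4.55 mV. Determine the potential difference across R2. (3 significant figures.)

V ≈ 2.14 mV

Total series resistance ΣR = 33.3 + 38.2 + 6.61 + 3.28 = 81.39 Ω.
Voltage divider: V = V_s · (38.20 / 81.39) = 4.55 × 0.4693 = 2.136 mV.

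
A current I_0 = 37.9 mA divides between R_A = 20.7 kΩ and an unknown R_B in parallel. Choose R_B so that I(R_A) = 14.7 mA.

In a two-way split, I_A/I_0 = R_B/(R_A + R_B).
With f = 0.3879, R_B = R_A · f/(1−f) = 20.7 × 0.6336 = 13.12 kΩ.

R_B ≈ 13.1 kΩ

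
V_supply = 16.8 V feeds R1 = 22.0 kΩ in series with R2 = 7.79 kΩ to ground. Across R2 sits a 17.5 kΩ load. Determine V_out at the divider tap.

V_out ≈ 3.31 V

The load sits in parallel with R2, giving an effective lower resistance R2' = R2·R_L/(R2+R_L) = 5.390 kΩ.
Then V_out = V_supply · R2'/(R1 + R2') = 16.8 × 5.390/27.39 = 3.306 V.
(Unloaded it would be 4.39 V; the load pulls it down.)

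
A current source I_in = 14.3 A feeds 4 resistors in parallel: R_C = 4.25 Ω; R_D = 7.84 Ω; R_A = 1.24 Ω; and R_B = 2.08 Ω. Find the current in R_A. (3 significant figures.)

ΣG = 1/4.25 + 1/7.84 + 1/1.24 + 1/2.08 = 1.650.
R_A takes the fraction G_k/ΣG = 0.8065/1.650 = 0.4887, so I = 14.3 × 0.4887 = 6.989 A.

I ≈ 6.99 A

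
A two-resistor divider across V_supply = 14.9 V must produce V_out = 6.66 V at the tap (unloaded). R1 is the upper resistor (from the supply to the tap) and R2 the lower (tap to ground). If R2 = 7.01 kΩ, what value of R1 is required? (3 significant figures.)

R1 ≈ 8.67 kΩ

V_out/V_supply = R2/(R1+R2) = 0.4470.
R1 = R2·(1/k − 1) = 7.01 × 1.237 = 8.673 kΩ.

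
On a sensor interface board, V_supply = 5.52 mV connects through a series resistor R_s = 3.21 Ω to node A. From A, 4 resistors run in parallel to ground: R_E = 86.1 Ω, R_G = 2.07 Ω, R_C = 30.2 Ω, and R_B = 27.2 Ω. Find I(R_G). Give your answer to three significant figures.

I ≈ 0.948 mA

Equivalent of the parallel group: R_p = 1.771 Ω.
V_A by voltage divider: V_A = 5.52 × 1.771/(3.21 + 1.771) = 1.963 mV.
I(R_G) = V_A / R_G = 1.963/2.07 = 0.9482 mA.
(Check via current divider: I_total = 1.108 mA; share G_k/ΣG = 0.8557 → same result.)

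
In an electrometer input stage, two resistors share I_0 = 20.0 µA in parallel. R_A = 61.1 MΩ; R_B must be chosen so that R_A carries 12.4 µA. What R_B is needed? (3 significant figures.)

R_B ≈ 99.7 MΩ

In a two-way split, I_A/I_0 = R_B/(R_A + R_B).
12.4/20.0 = R_B/(R_A + R_B) → R_B = R_A · (0.6200)/(1 − 0.6200) = 61.1 × 1.632 = 99.69 MΩ.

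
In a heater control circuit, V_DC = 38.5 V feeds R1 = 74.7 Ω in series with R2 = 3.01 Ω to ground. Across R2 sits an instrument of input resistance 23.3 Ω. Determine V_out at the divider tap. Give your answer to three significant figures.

V_out ≈ 1.33 V

First combine the lower leg with the load: R2 ‖ R_L = 2.666 Ω.
Now apply the divider: V_out = 38.5 × 0.03446 = 1.327 V.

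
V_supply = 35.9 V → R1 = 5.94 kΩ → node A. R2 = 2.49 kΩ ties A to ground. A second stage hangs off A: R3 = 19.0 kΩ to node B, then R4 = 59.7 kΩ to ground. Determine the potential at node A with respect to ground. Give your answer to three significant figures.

V_A ≈ 10.4 V

The second stage (R3 + R4 = 78.70 kΩ) loads node A in parallel with R2.
R2 ‖ (R3+R4) = 2.414 kΩ.
V_A = 35.9 × 2.414/(5.94 + 2.414) = 10.37 V.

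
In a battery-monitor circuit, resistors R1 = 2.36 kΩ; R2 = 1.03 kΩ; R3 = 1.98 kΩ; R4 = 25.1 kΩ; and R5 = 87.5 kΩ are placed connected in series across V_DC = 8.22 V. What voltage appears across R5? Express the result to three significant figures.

V ≈ 6.10 V

Total series resistance ΣR = 2.36 + 1.03 + 1.98 + 25.1 + 87.5 = 118.0 kΩ.
Voltage divider: V = V_DC · (87.50 / 118.0) = 8.22 × 0.7417 = 6.097 V.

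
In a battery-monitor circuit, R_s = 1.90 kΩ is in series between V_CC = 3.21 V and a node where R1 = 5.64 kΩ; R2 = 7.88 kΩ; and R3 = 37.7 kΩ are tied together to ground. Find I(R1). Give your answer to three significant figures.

I ≈ 0.350 mA

Parallel bank: R_p = 1/(1/5.64 + 1/7.88 + 1/37.7) = 3.024 kΩ.
V_A = 3.21 × 3.024/4.924 = 1.971 V.
I(R1) = V_A / R1 = 1.971/5.64 = 0.3495 mA.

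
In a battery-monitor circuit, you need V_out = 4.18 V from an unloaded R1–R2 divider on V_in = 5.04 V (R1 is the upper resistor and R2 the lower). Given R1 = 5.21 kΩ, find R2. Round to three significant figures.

R2 ≈ 25.3 kΩ

Required fraction k = V_out/V_in = 0.8294.
R2 = R1 · 0.8294/(1 − 0.8294) = 25.32 kΩ.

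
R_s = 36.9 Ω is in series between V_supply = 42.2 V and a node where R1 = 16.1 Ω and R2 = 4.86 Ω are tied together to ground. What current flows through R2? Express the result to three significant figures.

Combine the parallel branches: R_p = (1/16.1 + 1/4.86)⁻¹ = 3.733 Ω.
V_A = 42.2 × 3.733/40.63 = 3.877 V.
I(R2) = V_A / R2 = 3.877/4.86 = 0.7978 A.
(Check via current divider: I_total = 1.039 A; share G_k/ΣG = 0.7681 → same result.)

I ≈ 0.798 A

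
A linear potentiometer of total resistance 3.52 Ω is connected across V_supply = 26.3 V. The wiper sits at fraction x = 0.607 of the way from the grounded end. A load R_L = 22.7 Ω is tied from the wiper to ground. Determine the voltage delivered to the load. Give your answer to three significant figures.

V_out ≈ 15.4 V

The pot divides into 1.383 Ω above the wiper and 2.137 Ω below.
R_L loads the lower segment: effective lower R = 1.953 Ω.
Then V_out = V_supply · 1.953/(1.383 + 1.953) = 15.39 V.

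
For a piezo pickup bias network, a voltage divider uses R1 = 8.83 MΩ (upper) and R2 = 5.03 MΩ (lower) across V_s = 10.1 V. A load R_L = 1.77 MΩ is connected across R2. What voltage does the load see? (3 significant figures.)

R2 ‖ R_L = (5.03 × 1.77)/(5.03 + 1.77) = 1.309 MΩ.
Then V_out = V_s · R2'/(R1 + R2') = 10.1 × 1.309/10.14 = 1.304 V.

V_out ≈ 1.30 V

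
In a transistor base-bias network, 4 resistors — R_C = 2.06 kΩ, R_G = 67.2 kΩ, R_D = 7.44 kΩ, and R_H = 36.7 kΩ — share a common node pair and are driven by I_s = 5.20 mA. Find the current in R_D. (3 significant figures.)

I ≈ 1.06 mA

ΣG = 1/2.06 + 1/67.2 + 1/7.44 + 1/36.7 = 0.6620.
Current divider: I(R_D) = I_s · G_k/ΣG = 5.20 × (0.1344/0.6620) = 5.20 × 0.2030 = 1.056 mA.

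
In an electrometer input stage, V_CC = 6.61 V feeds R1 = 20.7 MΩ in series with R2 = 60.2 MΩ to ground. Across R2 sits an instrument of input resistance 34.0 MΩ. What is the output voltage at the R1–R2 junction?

R2 ‖ R_L = (60.2 × 34.0)/(60.2 + 34.0) = 21.73 MΩ.
Then V_out = V_CC · R2'/(R1 + R2') = 6.61 × 21.73/42.43 = 3.385 V.
(Unloaded it would be 4.92 V; the load pulls it down.)

V_out ≈ 3.39 V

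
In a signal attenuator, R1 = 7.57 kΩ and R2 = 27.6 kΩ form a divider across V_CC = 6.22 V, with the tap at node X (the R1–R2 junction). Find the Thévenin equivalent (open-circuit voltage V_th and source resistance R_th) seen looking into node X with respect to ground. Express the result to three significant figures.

Open-circuit (no load on X): V_th = V_CC · R2/(R1 + R2) = 6.22 × 27.6/(7.570 + 27.6) = 4.881 V.
With V_CC suppressed (replaced by a short), R_th = R1 ‖ R2 = (7.570 × 27.6)/(7.570 + 27.6) = 5.941 kΩ.

V_th ≈ 4.88 V, R_th ≈ 5.94 kΩ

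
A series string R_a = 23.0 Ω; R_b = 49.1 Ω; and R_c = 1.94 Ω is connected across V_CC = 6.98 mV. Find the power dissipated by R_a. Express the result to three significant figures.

The common current is I = 6.98/74.04 = 0.09427 mA.
P = I²R = 0.008887 × 23.0 = 0.2044 µW.

P ≈ 0.204 µW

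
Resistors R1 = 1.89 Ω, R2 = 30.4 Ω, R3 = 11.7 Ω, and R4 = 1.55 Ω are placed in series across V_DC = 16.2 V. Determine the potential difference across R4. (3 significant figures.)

ΣR = 1.89 + 30.4 + 11.7 + 1.55 = 45.54 Ω.
Voltage divider: V = V_DC · (1.550 / 45.54) = 16.2 × 0.03404 = 0.5514 V.

V ≈ 0.551 V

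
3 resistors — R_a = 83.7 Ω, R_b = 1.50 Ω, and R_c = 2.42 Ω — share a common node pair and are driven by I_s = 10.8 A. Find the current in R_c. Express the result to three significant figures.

Conductances: ΣG = 1/83.7 + 1/1.50 + 1/2.42 = 1.092 (1/Ω).
Current divider: I(R_c) = I_s · G_k/ΣG = 10.8 × (0.4132/1.092) = 10.8 × 0.3785 = 4.087 A.

I ≈ 4.09 A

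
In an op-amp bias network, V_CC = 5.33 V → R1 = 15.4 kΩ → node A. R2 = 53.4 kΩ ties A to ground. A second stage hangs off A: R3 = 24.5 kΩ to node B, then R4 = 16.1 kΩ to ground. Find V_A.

V_A ≈ 3.20 V

Node A sees R2 in parallel with the series input of stage 2, R3 + R4 = 40.60 kΩ.
Effective lower resistance at A: R2 ‖ 40.60 = 23.06 kΩ.
V_A = 5.33 × 23.06/(15.4 + 23.06) = 3.196 V.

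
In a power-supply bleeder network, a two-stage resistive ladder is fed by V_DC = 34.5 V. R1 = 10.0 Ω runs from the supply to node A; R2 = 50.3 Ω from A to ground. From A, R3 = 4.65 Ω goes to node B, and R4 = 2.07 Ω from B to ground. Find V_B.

V_B ≈ 3.96 V

Node A sees R2 in parallel with the series input of stage 2, R3 + R4 = 6.720 Ω.
R2 ‖ (R3+R4) = 5.928 Ω.
V_A = 34.5 × 5.928/(10.0 + 5.928) = 12.84 V.
Then the unloaded second divider: V_B = V_A × R4/(R3+R4) = 12.84 × 0.3080 = 3.955 V.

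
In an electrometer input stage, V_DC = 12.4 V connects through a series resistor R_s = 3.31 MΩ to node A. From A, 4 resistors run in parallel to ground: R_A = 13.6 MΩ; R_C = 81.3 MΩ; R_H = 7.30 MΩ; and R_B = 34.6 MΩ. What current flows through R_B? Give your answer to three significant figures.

Equivalent of the parallel group: R_p = 3.973 MΩ.
V_A = 12.4 × 3.973/7.283 = 6.764 V.
Branch current I = V_A/R_B = 6.764/34.6 = 0.1955 µA.

I ≈ 0.195 µA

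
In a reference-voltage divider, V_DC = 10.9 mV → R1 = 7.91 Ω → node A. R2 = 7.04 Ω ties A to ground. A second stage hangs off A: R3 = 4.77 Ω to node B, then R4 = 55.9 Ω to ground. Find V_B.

V_B ≈ 4.46 mV

Node A sees R2 in parallel with the series input of stage 2, R3 + R4 = 60.67 Ω.
R2 ‖ (R3+R4) = 6.308 Ω.
So V_A = 10.9 × 0.4437 = 4.836 mV.
Stage 2 is unloaded, so V_B = V_A · R4/(R3+R4) = 4.836 × 55.9/60.67 = 4.456 mV.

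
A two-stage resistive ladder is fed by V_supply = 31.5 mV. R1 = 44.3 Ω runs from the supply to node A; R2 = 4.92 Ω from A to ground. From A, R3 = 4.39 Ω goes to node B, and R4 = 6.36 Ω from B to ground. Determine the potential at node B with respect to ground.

V_B ≈ 1.32 mV

The second stage (R3 + R4 = 10.75 Ω) loads node A in parallel with R2.
R2 ‖ (R3+R4) = 3.375 Ω.
First divider: V_A = V_supply · 3.375/(44.3 + 3.375) = 2.230 mV.
Then the unloaded second divider: V_B = V_A × R4/(R3+R4) = 2.230 × 0.5916 = 1.319 mV.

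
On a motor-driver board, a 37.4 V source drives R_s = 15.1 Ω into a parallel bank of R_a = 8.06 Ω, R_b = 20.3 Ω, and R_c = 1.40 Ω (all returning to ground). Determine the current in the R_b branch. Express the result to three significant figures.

Equivalent of the parallel group: R_p = 1.127 Ω.
Node voltage V_A = V_in · R_p/(R_s + R_p) = 37.4 × 0.06943 = 2.597 V.
I(R_b) = V_A / R_b = 2.597/20.3 = 0.1279 A.

I ≈ 0.128 A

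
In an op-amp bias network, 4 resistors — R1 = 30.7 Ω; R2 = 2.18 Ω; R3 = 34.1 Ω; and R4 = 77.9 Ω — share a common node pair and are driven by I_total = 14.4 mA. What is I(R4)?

I ≈ 0.347 mA

Total conductance ΣG = 1/30.7 + 1/2.18 + 1/34.1 + 1/77.9 = 0.5335 (units of 1/Ω).
By the current-divider rule, I = I_total · G_k/ΣG = 14.4 × 0.02406 = 0.3465 mA.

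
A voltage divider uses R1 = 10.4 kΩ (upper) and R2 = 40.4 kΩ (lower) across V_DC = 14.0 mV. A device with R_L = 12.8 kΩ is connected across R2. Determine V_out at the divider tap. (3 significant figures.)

V_out ≈ 6.76 mV

R2 ‖ R_L = (40.4 × 12.8)/(40.4 + 12.8) = 9.720 kΩ.
Voltage divider with the loaded lower leg: V_out = 14.0 × 9.720/(10.4 + 9.720) = 14.0 × 0.4831 = 6.764 mV.
(Unloaded it would be 11.1 mV; the load pulls it down.)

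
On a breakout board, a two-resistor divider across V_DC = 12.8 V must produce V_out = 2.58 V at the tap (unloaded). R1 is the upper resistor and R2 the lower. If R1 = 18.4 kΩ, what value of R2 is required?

R2 ≈ 4.65 kΩ

Required fraction k = V_out/V_DC = 0.2016.
So R2 = R1 · V_out/(V_DC − V_out) = 18.4 × 2.58/(12.8 − 2.58) = 18.4 × 0.2524 = 4.645 kΩ.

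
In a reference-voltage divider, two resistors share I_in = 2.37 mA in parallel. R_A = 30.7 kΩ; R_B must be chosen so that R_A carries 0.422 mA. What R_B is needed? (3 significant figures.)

Two-branch current divider: I_A = I_in · R_B/(R_A + R_B).
With f = 0.1781, R_B = R_A · f/(1−f) = 30.7 × 0.2166 = 6.651 kΩ.

R_B ≈ 6.65 kΩ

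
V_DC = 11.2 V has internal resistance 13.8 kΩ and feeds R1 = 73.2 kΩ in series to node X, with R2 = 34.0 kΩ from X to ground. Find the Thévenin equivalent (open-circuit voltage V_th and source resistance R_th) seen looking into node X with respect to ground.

V_th ≈ 3.15 V, R_th ≈ 24.4 kΩ

R1' = 13.8 + 73.2 = 87.00 kΩ (source resistance + R1).
V_th is the unloaded tap voltage: V_DC · R2/(R1'+R2) = 11.2 × 0.2810 = 3.147 V.
Zeroing V_DC shorts the top of R1' to ground, so R_th = R1' ‖ R2 = 24.45 kΩ.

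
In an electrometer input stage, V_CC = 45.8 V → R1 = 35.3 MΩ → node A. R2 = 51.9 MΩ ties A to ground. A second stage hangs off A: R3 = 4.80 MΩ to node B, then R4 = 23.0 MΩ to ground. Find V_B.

V_B ≈ 12.8 V

Node A sees R2 in parallel with the series input of stage 2, R3 + R4 = 27.80 MΩ.
R2 ‖ (R3+R4) = 18.10 MΩ.
First divider: V_A = V_CC · 18.10/(35.3 + 18.10) = 15.53 V.
Stage 2 is unloaded, so V_B = V_A · R4/(R3+R4) = 15.53 × 23.0/27.80 = 12.85 V.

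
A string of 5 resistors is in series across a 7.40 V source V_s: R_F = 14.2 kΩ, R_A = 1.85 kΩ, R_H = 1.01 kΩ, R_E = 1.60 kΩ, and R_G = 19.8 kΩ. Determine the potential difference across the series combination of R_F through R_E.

Series total: ΣR = 14.2 + 1.85 + 1.01 + 1.60 + 19.8 = 38.46 kΩ.
R_{R_F..R_E} = 14.2 + 1.85 + 1.01 + 1.60 = 18.66 kΩ.
V = V_s · R/ΣR = 7.40 × 0.4852 = 3.590 V.

V ≈ 3.59 V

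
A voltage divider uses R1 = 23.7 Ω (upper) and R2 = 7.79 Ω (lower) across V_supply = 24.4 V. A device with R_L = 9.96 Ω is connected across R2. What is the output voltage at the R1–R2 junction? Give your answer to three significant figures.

V_out ≈ 3.80 V

The load sits in parallel with R2, giving an effective lower resistance R2' = R2·R_L/(R2+R_L) = 4.371 Ω.
Then V_out = V_supply · R2'/(R1 + R2') = 24.4 × 4.371/28.07 = 3.800 V.
(Unloaded it would be 6.04 V; the load pulls it down.)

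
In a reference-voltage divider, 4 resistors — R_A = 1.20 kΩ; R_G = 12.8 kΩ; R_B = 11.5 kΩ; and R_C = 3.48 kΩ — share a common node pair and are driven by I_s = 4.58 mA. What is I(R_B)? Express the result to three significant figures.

I ≈ 0.310 mA

ΣG = 1/1.20 + 1/12.8 + 1/11.5 + 1/3.48 = 1.286.
Current divider: I(R_B) = I_s · G_k/ΣG = 4.58 × (0.08696/1.286) = 4.58 × 0.06763 = 0.3097 mA.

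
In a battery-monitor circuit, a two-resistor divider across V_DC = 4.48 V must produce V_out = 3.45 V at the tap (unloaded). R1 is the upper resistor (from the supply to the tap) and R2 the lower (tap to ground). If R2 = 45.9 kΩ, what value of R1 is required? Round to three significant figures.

R1 ≈ 13.7 kΩ

The divider ratio is R2/(R1+R2) = 3.45/4.48 = 0.7701.
Rearranging, R1 = R2·(1−k)/k = 45.9 × 0.2986 = 13.70 kΩ.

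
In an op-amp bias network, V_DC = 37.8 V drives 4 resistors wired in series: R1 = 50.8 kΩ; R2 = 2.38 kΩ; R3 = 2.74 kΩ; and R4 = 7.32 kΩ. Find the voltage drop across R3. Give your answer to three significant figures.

ΣR = 50.8 + 2.38 + 2.74 + 7.32 = 63.24 kΩ.
V = V_DC · R/ΣR = 37.8 × 0.04333 = 1.638 V.

V ≈ 1.64 V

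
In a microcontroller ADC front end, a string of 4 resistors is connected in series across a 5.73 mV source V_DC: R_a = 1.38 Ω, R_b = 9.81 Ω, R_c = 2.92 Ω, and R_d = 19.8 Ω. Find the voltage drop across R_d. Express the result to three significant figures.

V ≈ 3.35 mV

ΣR = 1.38 + 9.81 + 2.92 + 19.8 = 33.91 Ω.
V = V_DC · R/ΣR = 5.73 × 0.5839 = 3.346 mV.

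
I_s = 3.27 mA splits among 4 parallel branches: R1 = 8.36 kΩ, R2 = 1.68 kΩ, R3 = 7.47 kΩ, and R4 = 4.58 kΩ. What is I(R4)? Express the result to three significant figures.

I ≈ 0.669 mA

ΣG = 1/8.36 + 1/1.68 + 1/7.47 + 1/4.58 = 1.067.
R4 takes the fraction G_k/ΣG = 0.2183/1.067 = 0.2046, so I = 3.27 × 0.2046 = 0.6691 mA.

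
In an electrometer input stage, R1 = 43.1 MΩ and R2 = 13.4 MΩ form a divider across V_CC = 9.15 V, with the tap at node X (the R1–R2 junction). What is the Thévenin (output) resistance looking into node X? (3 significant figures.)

R_th ≈ 10.2 MΩ

Zeroing V_CC shorts the top of R1 to ground, so R_th = R1 ‖ R2 = 10.22 MΩ.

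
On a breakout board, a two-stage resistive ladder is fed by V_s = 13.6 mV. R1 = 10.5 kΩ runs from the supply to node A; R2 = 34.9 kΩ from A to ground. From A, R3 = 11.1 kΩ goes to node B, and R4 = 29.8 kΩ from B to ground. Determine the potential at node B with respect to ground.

V_B ≈ 6.36 mV

Node A sees R2 in parallel with the series input of stage 2, R3 + R4 = 40.90 kΩ.
Effective lower resistance at A: R2 ‖ 40.90 = 18.83 kΩ.
So V_A = 13.6 × 0.6420 = 8.731 mV.
Stage 2 is unloaded, so V_B = V_A · R4/(R3+R4) = 8.731 × 29.8/40.90 = 6.362 mV.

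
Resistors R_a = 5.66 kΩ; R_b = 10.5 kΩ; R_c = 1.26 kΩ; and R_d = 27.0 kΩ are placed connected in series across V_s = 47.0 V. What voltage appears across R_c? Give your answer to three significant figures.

ΣR = 5.66 + 10.5 + 1.26 + 27.0 = 44.42 kΩ.
By the voltage-divider rule, V = 47.0 × 1.260/44.42 = 1.333 V.

V ≈ 1.33 V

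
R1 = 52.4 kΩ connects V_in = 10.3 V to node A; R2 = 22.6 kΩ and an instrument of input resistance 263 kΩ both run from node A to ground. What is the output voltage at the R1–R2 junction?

V_out ≈ 2.93 V

The load sits in parallel with R2, giving an effective lower resistance R2' = R2·R_L/(R2+R_L) = 20.81 kΩ.
Then V_out = V_in · R2'/(R1 + R2') = 10.3 × 20.81/73.21 = 2.928 V.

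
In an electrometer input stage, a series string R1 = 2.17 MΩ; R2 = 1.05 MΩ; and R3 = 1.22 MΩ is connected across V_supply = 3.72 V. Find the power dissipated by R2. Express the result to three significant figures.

The common current is I = 3.72/4.440 = 0.8378 µA.
V(R2) = I·R = 0.8797 V; P = V·I = 0.8797 × 0.8378 = 0.7371 µW.

P ≈ 0.737 µW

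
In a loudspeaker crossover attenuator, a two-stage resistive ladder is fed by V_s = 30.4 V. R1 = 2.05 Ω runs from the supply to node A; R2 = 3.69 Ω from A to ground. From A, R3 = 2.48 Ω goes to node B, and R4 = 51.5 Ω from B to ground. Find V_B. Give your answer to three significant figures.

V_B ≈ 18.2 V

Looking into the second stage from A: R3 + R4 = 53.98 Ω appears in parallel with R2.
Effective lower resistance at A: R2 ‖ 53.98 = 3.454 Ω.
V_A = 30.4 × 3.454/(2.05 + 3.454) = 19.08 V.
Stage 2 is unloaded, so V_B = V_A · R4/(R3+R4) = 19.08 × 51.5/53.98 = 18.20 V.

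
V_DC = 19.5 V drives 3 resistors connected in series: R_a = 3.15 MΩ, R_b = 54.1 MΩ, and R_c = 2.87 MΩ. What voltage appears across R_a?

Series total: ΣR = 3.15 + 54.1 + 2.87 = 60.12 MΩ.
Voltage divider: V = V_DC · (3.150 / 60.12) = 19.5 × 0.05240 = 1.022 V.

V ≈ 1.02 V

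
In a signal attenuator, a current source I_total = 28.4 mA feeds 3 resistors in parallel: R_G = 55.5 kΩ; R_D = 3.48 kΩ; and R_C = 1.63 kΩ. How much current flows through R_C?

ΣG = 1/55.5 + 1/3.48 + 1/1.63 = 0.9189.
By the current-divider rule, I = I_total · G_k/ΣG = 28.4 × 0.6677 = 18.96 mA.

I ≈ 19.0 mA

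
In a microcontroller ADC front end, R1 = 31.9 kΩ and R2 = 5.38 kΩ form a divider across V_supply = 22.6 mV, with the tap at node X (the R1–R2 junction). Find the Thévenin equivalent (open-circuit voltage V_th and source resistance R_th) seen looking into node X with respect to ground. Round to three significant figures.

With X open, the divider is unloaded: V_th = 22.6 × 5.38/37.28 = 3.261 mV.
Looking into X with the source shorted: R_th = R1·R2/(R1+R2) = 31.90 × 5.38/37.28 = 4.604 kΩ.

V_th ≈ 3.26 mV, R_th ≈ 4.60 kΩ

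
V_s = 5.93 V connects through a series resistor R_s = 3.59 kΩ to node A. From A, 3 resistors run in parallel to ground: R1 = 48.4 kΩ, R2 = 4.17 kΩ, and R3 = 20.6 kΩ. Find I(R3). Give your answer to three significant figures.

Combine the parallel branches: R_p = (1/48.4 + 1/4.17 + 1/20.6)⁻¹ = 3.236 kΩ.
Node voltage V_A = V_s · R_p/(R_s + R_p) = 5.93 × 0.4741 = 2.811 V.
Branch current I = V_A/R3 = 2.811/20.6 = 0.1365 mA.

I ≈ 0.136 mA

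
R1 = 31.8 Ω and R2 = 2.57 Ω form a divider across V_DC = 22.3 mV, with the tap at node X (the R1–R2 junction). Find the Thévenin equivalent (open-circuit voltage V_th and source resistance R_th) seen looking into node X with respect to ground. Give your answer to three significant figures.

With X open, the divider is unloaded: V_th = 22.3 × 2.57/34.37 = 1.667 mV.
Zeroing V_DC shorts the top of R1 to ground, so R_th = R1 ‖ R2 = 2.378 Ω.

V_th ≈ 1.67 mV, R_th ≈ 2.38 Ω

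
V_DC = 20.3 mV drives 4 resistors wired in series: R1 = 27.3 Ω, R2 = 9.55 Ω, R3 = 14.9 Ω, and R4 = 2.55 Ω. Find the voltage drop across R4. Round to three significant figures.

V ≈ 0.953 mV

Total series resistance ΣR = 27.3 + 9.55 + 14.9 + 2.55 = 54.30 Ω.
V = V_DC · R/ΣR = 20.3 × 0.04696 = 0.9533 mV.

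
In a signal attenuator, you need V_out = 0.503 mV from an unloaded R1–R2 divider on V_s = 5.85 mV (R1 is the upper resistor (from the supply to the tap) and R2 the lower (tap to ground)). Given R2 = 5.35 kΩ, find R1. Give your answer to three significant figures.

The divider ratio is R2/(R1+R2) = 0.503/5.85 = 0.08598.
Rearranging, R1 = R2·(1−k)/k = 5.35 × 10.63 = 56.87 kΩ.

R1 ≈ 56.9 kΩ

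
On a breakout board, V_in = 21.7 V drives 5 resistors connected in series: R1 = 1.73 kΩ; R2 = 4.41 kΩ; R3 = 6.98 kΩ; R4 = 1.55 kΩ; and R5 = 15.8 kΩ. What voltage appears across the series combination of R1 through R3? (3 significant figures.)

V ≈ 9.34 V

Total series resistance ΣR = 1.73 + 4.41 + 6.98 + 1.55 + 15.8 = 30.47 kΩ.
R_{R1..R3} = 1.73 + 4.41 + 6.98 = 13.12 kΩ.
Voltage divider: V = V_in · (13.12 / 30.47) = 21.7 × 0.4306 = 9.344 V.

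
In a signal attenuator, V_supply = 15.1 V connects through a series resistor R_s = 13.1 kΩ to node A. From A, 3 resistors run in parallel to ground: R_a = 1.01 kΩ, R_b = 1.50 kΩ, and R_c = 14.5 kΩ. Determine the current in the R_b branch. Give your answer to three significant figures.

Equivalent of the parallel group: R_p = 0.5795 kΩ.
Node voltage V_A = V_supply · R_p/(R_s + R_p) = 15.1 × 0.04236 = 0.6396 V.
I(R_b) = V_A / R_b = 0.6396/1.50 = 0.4264 mA.

I ≈ 0.426 mA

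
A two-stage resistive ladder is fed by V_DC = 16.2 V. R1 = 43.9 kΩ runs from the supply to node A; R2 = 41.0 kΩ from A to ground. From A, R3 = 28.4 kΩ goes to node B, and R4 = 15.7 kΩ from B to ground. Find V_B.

V_B ≈ 1.88 V

The second stage (R3 + R4 = 44.10 kΩ) loads node A in parallel with R2.
R2 ‖ (R3+R4) = 21.25 kΩ.
First divider: V_A = V_DC · 21.25/(43.9 + 21.25) = 5.283 V.
V_B = V_A × 0.3560 = 1.881 V.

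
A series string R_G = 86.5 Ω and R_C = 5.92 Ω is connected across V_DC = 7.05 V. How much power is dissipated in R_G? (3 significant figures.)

The common current is I = 7.05/92.42 = 0.07628 A.
V(R_G) = I·R = 6.598 V; P = V·I = 6.598 × 0.07628 = 0.5033 W.

P ≈ 0.503 W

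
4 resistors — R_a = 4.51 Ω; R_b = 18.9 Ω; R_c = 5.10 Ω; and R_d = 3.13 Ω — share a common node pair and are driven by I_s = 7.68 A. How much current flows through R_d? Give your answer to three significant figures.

Conductances: ΣG = 1/4.51 + 1/18.9 + 1/5.10 + 1/3.13 = 0.7902 (1/Ω).
R_d takes the fraction G_k/ΣG = 0.3195/0.7902 = 0.4043, so I = 7.68 × 0.4043 = 3.105 A.

I ≈ 3.11 A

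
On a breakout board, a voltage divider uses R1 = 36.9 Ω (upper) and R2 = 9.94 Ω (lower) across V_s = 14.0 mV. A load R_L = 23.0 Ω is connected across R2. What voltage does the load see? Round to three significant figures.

V_out ≈ 2.22 mV

First combine the lower leg with the load: R2 ‖ R_L = 6.940 Ω.
Now apply the divider: V_out = 14.0 × 0.1583 = 2.216 mV.
(Unloaded it would be 2.97 mV; the load pulls it down.)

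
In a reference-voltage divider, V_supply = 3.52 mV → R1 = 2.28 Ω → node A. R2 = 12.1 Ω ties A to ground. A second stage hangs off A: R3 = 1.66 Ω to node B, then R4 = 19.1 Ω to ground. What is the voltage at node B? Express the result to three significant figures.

Looking into the second stage from A: R3 + R4 = 20.76 Ω appears in parallel with R2.
R2 ‖ (R3+R4) = 7.644 Ω.
So V_A = 3.52 × 0.7703 = 2.711 mV.
Then the unloaded second divider: V_B = V_A × R4/(R3+R4) = 2.711 × 0.9200 = 2.495 mV.

V_B ≈ 2.49 mV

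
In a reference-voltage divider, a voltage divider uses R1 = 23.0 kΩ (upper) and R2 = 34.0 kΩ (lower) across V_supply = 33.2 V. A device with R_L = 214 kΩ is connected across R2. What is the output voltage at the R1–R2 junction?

V_out ≈ 18.6 V

First combine the lower leg with the load: R2 ‖ R_L = 29.34 kΩ.
Then V_out = V_supply · R2'/(R1 + R2') = 33.2 × 29.34/52.34 = 18.61 V.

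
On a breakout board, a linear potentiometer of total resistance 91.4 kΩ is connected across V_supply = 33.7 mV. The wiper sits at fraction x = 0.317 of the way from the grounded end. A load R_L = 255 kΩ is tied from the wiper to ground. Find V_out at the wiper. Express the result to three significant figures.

V_out ≈ 9.91 mV

The pot divides into 62.43 kΩ above the wiper and 28.97 kΩ below.
(x·R_p) ‖ R_L = 26.02 kΩ.
Loaded-divider output: V_out = 33.7 × 0.2942 = 9.914 mV.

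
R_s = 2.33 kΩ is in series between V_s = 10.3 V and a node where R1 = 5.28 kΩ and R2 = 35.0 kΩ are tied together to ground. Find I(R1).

I ≈ 1.29 mA

Combine the parallel branches: R_p = (1/5.28 + 1/35.0)⁻¹ = 4.588 kΩ.
Node voltage V_A = V_s · R_p/(R_s + R_p) = 10.3 × 0.6632 = 6.831 V.
I(R1) = V_A / R1 = 6.831/5.28 = 1.294 mA.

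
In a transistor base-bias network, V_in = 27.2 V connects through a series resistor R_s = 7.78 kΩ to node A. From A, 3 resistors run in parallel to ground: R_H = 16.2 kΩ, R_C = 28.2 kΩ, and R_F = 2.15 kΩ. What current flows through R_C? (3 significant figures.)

Combine the parallel branches: R_p = (1/16.2 + 1/28.2 + 1/2.15)⁻¹ = 1.778 kΩ.
Node voltage V_A = V_in · R_p/(R_s + R_p) = 27.2 × 0.1861 = 5.061 V.
Branch current I = V_A/R_C = 5.061/28.2 = 0.1795 mA.
(Check via current divider: I_total = 2.846 mA; share G_k/ΣG = 0.06306 → same result.)

I ≈ 0.179 mA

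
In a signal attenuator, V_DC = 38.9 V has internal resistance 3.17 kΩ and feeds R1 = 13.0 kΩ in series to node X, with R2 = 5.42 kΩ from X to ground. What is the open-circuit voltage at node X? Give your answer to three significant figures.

R1' = 3.17 + 13.0 = 16.17 kΩ (source resistance + R1).
V_th is the unloaded tap voltage: V_DC · R2/(R1'+R2) = 38.9 × 0.2510 = 9.766 V.

V_th ≈ 9.77 V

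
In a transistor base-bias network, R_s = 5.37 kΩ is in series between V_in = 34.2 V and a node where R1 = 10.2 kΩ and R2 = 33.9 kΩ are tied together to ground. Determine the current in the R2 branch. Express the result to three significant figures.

I ≈ 0.599 mA

Combine the parallel branches: R_p = (1/10.2 + 1/33.9)⁻¹ = 7.841 kΩ.
V_A = 34.2 × 7.841/13.21 = 20.30 V.
Branch current I = V_A/R2 = 20.30/33.9 = 0.5988 mA.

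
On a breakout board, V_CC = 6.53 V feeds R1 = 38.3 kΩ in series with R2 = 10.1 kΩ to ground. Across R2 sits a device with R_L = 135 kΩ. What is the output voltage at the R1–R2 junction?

V_out ≈ 1.29 V

First combine the lower leg with the load: R2 ‖ R_L = 9.397 kΩ.
Now apply the divider: V_out = 6.53 × 0.1970 = 1.287 V.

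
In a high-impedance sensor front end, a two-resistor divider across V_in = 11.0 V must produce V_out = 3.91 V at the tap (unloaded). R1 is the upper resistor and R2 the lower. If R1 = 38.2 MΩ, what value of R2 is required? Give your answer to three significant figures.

R2 ≈ 21.1 MΩ

The divider ratio is R2/(R1+R2) = 3.91/11.0 = 0.3555.
Rearranging, R2 = R1·k/(1−k) = 38.2 × 0.5515 = 21.07 MΩ.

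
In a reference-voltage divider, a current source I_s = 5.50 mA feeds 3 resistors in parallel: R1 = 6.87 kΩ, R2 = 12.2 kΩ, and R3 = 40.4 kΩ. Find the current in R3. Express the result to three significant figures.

I ≈ 0.540 mA

Total conductance ΣG = 1/6.87 + 1/12.2 + 1/40.4 = 0.2523 (units of 1/kΩ).
By the current-divider rule, I = I_s · G_k/ΣG = 5.50 × 0.09812 = 0.5396 mA.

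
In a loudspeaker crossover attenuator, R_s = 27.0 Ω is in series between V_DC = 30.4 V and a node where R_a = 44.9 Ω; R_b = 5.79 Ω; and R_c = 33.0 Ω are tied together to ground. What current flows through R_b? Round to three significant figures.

Parallel bank: R_p = 1/(1/44.9 + 1/5.79 + 1/33.0) = 4.439 Ω.
V_A = 30.4 × 4.439/31.44 = 4.292 V.
Branch current I = V_A/R_b = 4.292/5.79 = 0.7413 A.

I ≈ 0.741 A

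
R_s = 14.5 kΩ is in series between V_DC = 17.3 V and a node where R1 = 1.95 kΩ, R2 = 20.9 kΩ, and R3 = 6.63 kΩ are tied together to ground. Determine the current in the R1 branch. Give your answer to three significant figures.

I ≈ 0.784 mA

Combine the parallel branches: R_p = (1/1.95 + 1/20.9 + 1/6.63)⁻¹ = 1.405 kΩ.
Node voltage V_A = V_DC · R_p/(R_s + R_p) = 17.3 × 0.08836 = 1.529 V.
Branch current I = V_A/R1 = 1.529/1.95 = 0.7840 mA.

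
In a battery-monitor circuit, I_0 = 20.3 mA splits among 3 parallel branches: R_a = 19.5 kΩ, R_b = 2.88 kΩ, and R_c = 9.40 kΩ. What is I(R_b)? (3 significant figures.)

Total conductance ΣG = 1/19.5 + 1/2.88 + 1/9.40 = 0.5049 (units of 1/kΩ).
Current divider: I(R_b) = I_0 · G_k/ΣG = 20.3 × (0.3472/0.5049) = 20.3 × 0.6877 = 13.96 mA.

I ≈ 14.0 mA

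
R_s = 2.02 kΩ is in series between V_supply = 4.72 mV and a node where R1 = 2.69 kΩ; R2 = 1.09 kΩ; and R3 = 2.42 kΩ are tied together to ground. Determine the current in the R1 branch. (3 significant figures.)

Parallel bank: R_p = 1/(1/2.69 + 1/1.09 + 1/2.42) = 0.5874 kΩ.
V_A = 4.72 × 0.5874/2.607 = 1.063 mV.
Branch current I = V_A/R1 = 1.063/2.69 = 0.3953 µA.
(Check via current divider: I_total = 1.810 µA; share G_k/ΣG = 0.2184 → same result.)

I ≈ 0.395 µA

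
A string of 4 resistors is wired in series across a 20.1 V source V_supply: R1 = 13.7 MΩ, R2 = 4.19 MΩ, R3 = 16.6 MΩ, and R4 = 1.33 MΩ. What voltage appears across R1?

V ≈ 7.69 V

Series total: ΣR = 13.7 + 4.19 + 16.6 + 1.33 = 35.82 MΩ.
V = V_supply · R/ΣR = 20.1 × 0.3825 = 7.688 V.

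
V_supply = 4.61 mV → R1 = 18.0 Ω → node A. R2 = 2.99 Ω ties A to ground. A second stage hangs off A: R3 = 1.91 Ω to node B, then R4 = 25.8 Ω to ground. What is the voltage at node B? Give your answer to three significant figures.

V_B ≈ 0.560 mV

Node A sees R2 in parallel with the series input of stage 2, R3 + R4 = 27.71 Ω.
Effective lower resistance at A: R2 ‖ 27.71 = 2.699 Ω.
So V_A = 4.61 × 0.1304 = 0.6011 mV.
Then the unloaded second divider: V_B = V_A × R4/(R3+R4) = 0.6011 × 0.9311 = 0.5596 mV.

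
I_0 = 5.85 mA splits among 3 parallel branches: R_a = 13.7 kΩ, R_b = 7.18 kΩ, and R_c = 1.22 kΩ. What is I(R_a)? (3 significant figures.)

I ≈ 0.414 mA

ΣG = 1/13.7 + 1/7.18 + 1/1.22 = 1.032.
R_a takes the fraction G_k/ΣG = 0.07299/1.032 = 0.07073, so I = 5.85 × 0.07073 = 0.4138 mA.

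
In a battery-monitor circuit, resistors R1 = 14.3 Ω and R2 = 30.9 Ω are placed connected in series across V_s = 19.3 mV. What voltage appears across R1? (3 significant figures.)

Series total: ΣR = 14.3 + 30.9 = 45.20 Ω.
V = V_s · R/ΣR = 19.3 × 0.3164 = 6.106 mV.

V ≈ 6.11 mV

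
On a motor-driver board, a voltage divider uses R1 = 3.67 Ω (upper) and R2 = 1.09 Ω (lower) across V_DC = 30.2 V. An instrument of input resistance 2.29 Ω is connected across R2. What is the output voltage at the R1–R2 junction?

V_out ≈ 5.06 V

R2 ‖ R_L = (1.09 × 2.29)/(1.09 + 2.29) = 0.7385 Ω.
Then V_out = V_DC · R2'/(R1 + R2') = 30.2 × 0.7385/4.408 = 5.059 V.
(Unloaded it would be 6.92 V; the load pulls it down.)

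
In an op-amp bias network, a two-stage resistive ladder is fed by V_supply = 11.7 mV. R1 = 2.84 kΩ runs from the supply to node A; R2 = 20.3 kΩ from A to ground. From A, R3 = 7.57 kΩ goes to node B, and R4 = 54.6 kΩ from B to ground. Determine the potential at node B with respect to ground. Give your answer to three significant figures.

V_B ≈ 8.67 mV

Node A sees R2 in parallel with the series input of stage 2, R3 + R4 = 62.17 kΩ.
Effective lower resistance at A: R2 ‖ 62.17 = 15.30 kΩ.
V_A = 11.7 × 15.30/(2.84 + 15.30) = 9.869 mV.
V_B = V_A × 0.8782 = 8.667 mV.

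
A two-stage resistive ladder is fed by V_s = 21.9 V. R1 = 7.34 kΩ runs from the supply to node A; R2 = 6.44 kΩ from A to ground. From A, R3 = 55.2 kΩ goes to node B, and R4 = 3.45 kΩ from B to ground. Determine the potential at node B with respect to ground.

V_B ≈ 0.569 V

The second stage (R3 + R4 = 58.65 kΩ) loads node A in parallel with R2.
R2 ‖ (R3+R4) = 5.803 kΩ.
First divider: V_A = V_s · 5.803/(7.34 + 5.803) = 9.669 V.
Stage 2 is unloaded, so V_B = V_A · R4/(R3+R4) = 9.669 × 3.45/58.65 = 0.5688 V.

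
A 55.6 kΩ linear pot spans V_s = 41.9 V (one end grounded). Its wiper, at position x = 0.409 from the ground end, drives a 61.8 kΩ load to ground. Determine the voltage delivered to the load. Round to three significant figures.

Split the track: R_lower = x·R_p = 22.74 kΩ, R_upper = (1−x)·R_p = 32.86 kΩ.
R_L loads the lower segment: effective lower R = 16.62 kΩ.
Then V_out = V_s · 16.62/(32.86 + 16.62) = 14.08 V.

V_out ≈ 14.1 V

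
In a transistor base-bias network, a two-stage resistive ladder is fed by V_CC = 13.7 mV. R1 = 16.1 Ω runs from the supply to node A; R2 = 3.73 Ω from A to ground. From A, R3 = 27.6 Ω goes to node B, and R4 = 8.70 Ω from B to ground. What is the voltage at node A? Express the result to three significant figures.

V_A ≈ 2.38 mV

Node A sees R2 in parallel with the series input of stage 2, R3 + R4 = 36.30 Ω.
R2 ‖ (R3+R4) = 3.382 Ω.
V_A = 13.7 × 3.382/(16.1 + 3.382) = 2.379 mV.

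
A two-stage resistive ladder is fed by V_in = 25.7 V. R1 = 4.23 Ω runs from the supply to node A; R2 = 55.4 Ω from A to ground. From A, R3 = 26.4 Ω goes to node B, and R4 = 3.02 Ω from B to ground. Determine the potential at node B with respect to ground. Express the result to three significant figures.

Looking into the second stage from A: R3 + R4 = 29.42 Ω appears in parallel with R2.
R2 ‖ (R3+R4) = 19.22 Ω.
V_A = 25.7 × 19.22/(4.23 + 19.22) = 21.06 V.
Stage 2 is unloaded, so V_B = V_A · R4/(R3+R4) = 21.06 × 3.02/29.42 = 2.162 V.

V_B ≈ 2.16 V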